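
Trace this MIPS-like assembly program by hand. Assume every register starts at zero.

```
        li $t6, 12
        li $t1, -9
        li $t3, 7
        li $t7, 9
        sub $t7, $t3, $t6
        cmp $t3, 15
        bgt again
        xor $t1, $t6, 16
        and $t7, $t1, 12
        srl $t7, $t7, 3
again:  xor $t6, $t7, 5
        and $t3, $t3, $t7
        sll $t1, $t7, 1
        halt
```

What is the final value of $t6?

$t6=12
$t1=-9
$t3=7
$t7=9
$t7=7-12=-5
cmp $t3, 15  (cmp 7,15)
bgt again: not taken
$t1=12^16=28
$t7=28&12=12
$t7=12>>3=1
$t6=1^5=4
$t3=7&1=1
$t1=1<<1=2
halt.

4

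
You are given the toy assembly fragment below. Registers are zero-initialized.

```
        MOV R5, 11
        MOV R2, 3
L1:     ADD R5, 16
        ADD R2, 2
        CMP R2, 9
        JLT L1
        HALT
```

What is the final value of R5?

R5=11
R2=3
R5=11+16=27
R2=3+2=5
CMP R2, 9  (cmp 5,9)
JLT L1: taken
R5=27+16=43
R2=5+2=7
CMP R2, 9  (cmp 7,9)
JLT L1: taken
R5=43+16=59
R2=7+2=9
CMP R2, 9  (cmp 9,9)
JLT L1: not taken
halt.

59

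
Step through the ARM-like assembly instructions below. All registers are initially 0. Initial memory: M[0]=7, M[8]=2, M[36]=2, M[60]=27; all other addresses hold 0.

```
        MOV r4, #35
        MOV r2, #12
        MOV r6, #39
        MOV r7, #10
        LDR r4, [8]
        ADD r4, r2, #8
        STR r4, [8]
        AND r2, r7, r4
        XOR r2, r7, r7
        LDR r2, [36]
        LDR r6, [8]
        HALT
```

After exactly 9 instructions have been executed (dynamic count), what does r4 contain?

after MOV r4, #35: r4=35
after MOV r2, #12: r2=12
after MOV r6, #39: r6=39
after MOV r7, #10: r7=10
after LDR r4, [8]: r4=M[8]=2
after ADD r4, r2, #8: r4=12+8=20
STR r4, [8] → M[8]=20
after AND r2, r7, r4: r2=10&20=0
after XOR r2, r7, r7: r2=10^10=0
After step 9: r4 = 20.

20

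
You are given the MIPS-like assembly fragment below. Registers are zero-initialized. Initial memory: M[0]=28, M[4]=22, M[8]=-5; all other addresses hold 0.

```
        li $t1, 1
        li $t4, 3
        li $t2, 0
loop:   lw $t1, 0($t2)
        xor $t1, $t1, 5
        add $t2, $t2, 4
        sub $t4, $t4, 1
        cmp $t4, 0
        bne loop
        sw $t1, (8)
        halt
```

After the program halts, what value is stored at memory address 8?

-2

$t1=1
$t4=3
$t2=0
$t1=M[0]=28
$t1=28^5=25
$t2=0+4=4
$t4=3-1=2
cmp $t4, 0  (cmp 2,0)
bne loop: taken
$t1=M[4]=22
$t1=22^5=19
$t2=4+4=8
$t4=2-1=1
cmp $t4, 0  (cmp 1,0)
bne loop: taken
$t1=M[8]=-5
$t1=(-5)^5=-2
$t2=8+4=12
$t4=1-1=0
cmp $t4, 0  (cmp 0,0)
bne loop: not taken
sw $t1, (8) → M[8]=-2
halt.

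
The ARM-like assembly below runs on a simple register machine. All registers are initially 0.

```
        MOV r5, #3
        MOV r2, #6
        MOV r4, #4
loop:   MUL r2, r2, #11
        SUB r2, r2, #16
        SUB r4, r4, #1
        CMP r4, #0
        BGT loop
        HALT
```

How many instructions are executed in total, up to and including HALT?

24

after MOV r5, #3: r5=3
after MOV r2, #6: r2=6
after MOV r4, #4: r4=4
after MUL r2, r2, #11: r2=6*11=66
after SUB r2, r2, #16: r2=66-16=50
after SUB r4, r4, #1: r4=4-1=3
CMP r4, #0  (cmp 3,0)
BGT loop: taken
after MUL r2, r2, #11: r2=50*11=550
after SUB r2, r2, #16: r2=550-16=534
after SUB r4, r4, #1: r4=3-1=2
CMP r4, #0  (cmp 2,0)
BGT loop: taken
after MUL r2, r2, #11: r2=534*11=5874
after SUB r2, r2, #16: r2=5874-16=5858
after SUB r4, r4, #1: r4=2-1=1
CMP r4, #0  (cmp 1,0)
BGT loop: taken
after MUL r2, r2, #11: r2=5858*11=64438
after SUB r2, r2, #16: r2=64438-16=64422
after SUB r4, r4, #1: r4=1-1=0
CMP r4, #0  (cmp 0,0)
BGT loop: not taken
halt.
Total executed instructions: 24.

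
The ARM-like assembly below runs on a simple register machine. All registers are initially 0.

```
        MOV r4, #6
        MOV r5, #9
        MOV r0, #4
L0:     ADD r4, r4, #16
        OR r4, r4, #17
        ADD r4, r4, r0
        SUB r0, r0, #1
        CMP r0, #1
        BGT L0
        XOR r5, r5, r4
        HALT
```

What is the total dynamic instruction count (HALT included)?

r4=6
r5=9
r0=4
r4=6+16=22
r4=22|17=23
r4=23+4=27
r0=4-1=3
CMP r0, #1  (cmp 3,1)
BGT L0: taken
r4=27+16=43
r4=43|17=59
r4=59+3=62
r0=3-1=2
CMP r0, #1  (cmp 2,1)
BGT L0: taken
r4=62+16=78
r4=78|17=95
r4=95+2=97
r0=2-1=1
CMP r0, #1  (cmp 1,1)
BGT L0: not taken
r5=9^97=104
halt.
Total executed instructions: 23.

23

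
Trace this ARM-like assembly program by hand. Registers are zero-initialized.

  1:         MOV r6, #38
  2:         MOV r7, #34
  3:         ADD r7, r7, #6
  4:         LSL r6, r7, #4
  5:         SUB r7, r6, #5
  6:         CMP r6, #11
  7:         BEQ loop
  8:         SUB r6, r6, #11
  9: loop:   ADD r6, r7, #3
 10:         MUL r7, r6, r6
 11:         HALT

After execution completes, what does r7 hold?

407044

MOV r6, #38 → r6=38
MOV r7, #34 → r7=34
ADD r7, r7, #6 → r7=34+6=40
LSL r6, r7, #4 → r6=40<<4=640
SUB r7, r6, #5 → r7=640-5=635
CMP r6, #11  (cmp 640,11)
BEQ loop: not taken
SUB r6, r6, #11 → r6=640-11=629
ADD r6, r7, #3 → r6=635+3=638
MUL r7, r6, r6 → r7=638*638=407044
halt.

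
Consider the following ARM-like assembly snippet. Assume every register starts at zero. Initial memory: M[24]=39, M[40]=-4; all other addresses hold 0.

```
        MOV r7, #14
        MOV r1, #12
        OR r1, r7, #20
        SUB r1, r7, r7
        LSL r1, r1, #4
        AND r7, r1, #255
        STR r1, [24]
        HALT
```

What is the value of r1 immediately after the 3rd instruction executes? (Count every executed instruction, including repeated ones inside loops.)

r7=14
r1=12
r1=14|20=30
After step 3: r1 = 30.

30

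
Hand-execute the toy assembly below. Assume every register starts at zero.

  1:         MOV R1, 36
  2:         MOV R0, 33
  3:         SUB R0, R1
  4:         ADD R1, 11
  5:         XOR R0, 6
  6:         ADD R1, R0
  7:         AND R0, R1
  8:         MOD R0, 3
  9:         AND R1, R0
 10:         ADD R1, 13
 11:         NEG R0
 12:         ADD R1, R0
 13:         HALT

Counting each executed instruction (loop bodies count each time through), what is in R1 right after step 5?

MOV R1, 36 → R1=36
MOV R0, 33 → R0=33
SUB R0, R1 → R0=33-36=-3
ADD R1, 11 → R1=36+11=47
XOR R0, 6 → R0=(-3)^6=-5
After step 5: R1 = 47.

47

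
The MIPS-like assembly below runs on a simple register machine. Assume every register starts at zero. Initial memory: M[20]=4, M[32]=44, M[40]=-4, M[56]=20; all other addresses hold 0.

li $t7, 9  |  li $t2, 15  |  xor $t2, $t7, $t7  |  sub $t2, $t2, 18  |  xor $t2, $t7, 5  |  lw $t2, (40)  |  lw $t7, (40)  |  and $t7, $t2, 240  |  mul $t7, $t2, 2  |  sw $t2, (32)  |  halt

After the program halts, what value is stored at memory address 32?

$t7=9
$t2=15
$t2=9^9=0
$t2=0-18=-18
$t2=9^5=12
$t2=M[40]=-4
$t7=M[40]=-4
$t7=(-4)&240=240
$t7=(-4)*2=-8
sw $t2, (32) → M[32]=-4
halt.

-4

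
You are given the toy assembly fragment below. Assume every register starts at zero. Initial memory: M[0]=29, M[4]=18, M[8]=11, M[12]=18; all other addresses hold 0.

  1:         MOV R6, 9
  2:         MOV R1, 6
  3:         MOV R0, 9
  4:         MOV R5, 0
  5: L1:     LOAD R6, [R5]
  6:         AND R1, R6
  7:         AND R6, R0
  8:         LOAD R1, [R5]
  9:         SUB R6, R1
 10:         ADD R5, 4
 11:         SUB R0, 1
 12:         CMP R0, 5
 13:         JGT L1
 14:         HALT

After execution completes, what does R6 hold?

-16

MOV R6, 9 → R6=9
MOV R1, 6 → R1=6
MOV R0, 9 → R0=9
MOV R5, 0 → R5=0
LOAD R6, [R5] → R6=M[0]=29
AND R1, R6 → R1=6&29=4
AND R6, R0 → R6=29&9=9
LOAD R1, [R5] → R1=M[0]=29
SUB R6, R1 → R6=9-29=-20
ADD R5, 4 → R5=0+4=4
SUB R0, 1 → R0=9-1=8
CMP R0, 5  (cmp 8,5)
JGT L1: taken
LOAD R6, [R5] → R6=M[4]=18
AND R1, R6 → R1=29&18=16
AND R6, R0 → R6=18&8=0
LOAD R1, [R5] → R1=M[4]=18
SUB R6, R1 → R6=0-18=-18
ADD R5, 4 → R5=4+4=8
SUB R0, 1 → R0=8-1=7
CMP R0, 5  (cmp 7,5)
JGT L1: taken
LOAD R6, [R5] → R6=M[8]=11
AND R1, R6 → R1=18&11=2
AND R6, R0 → R6=11&7=3
LOAD R1, [R5] → R1=M[8]=11
SUB R6, R1 → R6=3-11=-8
ADD R5, 4 → R5=8+4=12
SUB R0, 1 → R0=7-1=6
CMP R0, 5  (cmp 6,5)
JGT L1: taken
LOAD R6, [R5] → R6=M[12]=18
AND R1, R6 → R1=11&18=2
AND R6, R0 → R6=18&6=2
LOAD R1, [R5] → R1=M[12]=18
SUB R6, R1 → R6=2-18=-16
ADD R5, 4 → R5=12+4=16
SUB R0, 1 → R0=6-1=5
CMP R0, 5  (cmp 5,5)
JGT L1: not taken
halt.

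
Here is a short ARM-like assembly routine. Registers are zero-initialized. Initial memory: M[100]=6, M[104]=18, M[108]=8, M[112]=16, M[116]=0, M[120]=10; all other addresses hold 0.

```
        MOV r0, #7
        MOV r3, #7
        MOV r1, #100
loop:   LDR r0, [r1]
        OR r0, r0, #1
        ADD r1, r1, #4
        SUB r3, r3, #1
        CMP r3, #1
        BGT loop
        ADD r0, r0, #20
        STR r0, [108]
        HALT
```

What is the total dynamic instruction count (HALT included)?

42

after MOV r0, #7: r0=7
after MOV r3, #7: r3=7
after MOV r1, #100: r1=100
after LDR r0, [r1]: r0=M[100]=6
after OR r0, r0, #1: r0=6|1=7
after ADD r1, r1, #4: r1=100+4=104
after SUB r3, r3, #1: r3=7-1=6
CMP r3, #1  (cmp 6,1)
BGT loop: taken
after LDR r0, [r1]: r0=M[104]=18
after OR r0, r0, #1: r0=18|1=19
after ADD r1, r1, #4: r1=104+4=108
after SUB r3, r3, #1: r3=6-1=5
CMP r3, #1  (cmp 5,1)
BGT loop: taken
after LDR r0, [r1]: r0=M[108]=8
after OR r0, r0, #1: r0=8|1=9
after ADD r1, r1, #4: r1=108+4=112
after SUB r3, r3, #1: r3=5-1=4
CMP r3, #1  (cmp 4,1)
BGT loop: taken
after LDR r0, [r1]: r0=M[112]=16
after OR r0, r0, #1: r0=16|1=17
after ADD r1, r1, #4: r1=112+4=116
after SUB r3, r3, #1: r3=4-1=3
CMP r3, #1  (cmp 3,1)
BGT loop: taken
after LDR r0, [r1]: r0=M[116]=0
after OR r0, r0, #1: r0=0|1=1
after ADD r1, r1, #4: r1=116+4=120
after SUB r3, r3, #1: r3=3-1=2
CMP r3, #1  (cmp 2,1)
BGT loop: taken
after LDR r0, [r1]: r0=M[120]=10
after OR r0, r0, #1: r0=10|1=11
after ADD r1, r1, #4: r1=120+4=124
after SUB r3, r3, #1: r3=2-1=1
CMP r3, #1  (cmp 1,1)
BGT loop: not taken
after ADD r0, r0, #20: r0=11+20=31
STR r0, [108] → M[108]=31
halt.
Total executed instructions: 42.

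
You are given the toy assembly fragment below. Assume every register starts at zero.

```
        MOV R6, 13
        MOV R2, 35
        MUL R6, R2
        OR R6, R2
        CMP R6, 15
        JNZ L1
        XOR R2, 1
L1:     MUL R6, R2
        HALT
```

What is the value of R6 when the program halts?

R6=13
R2=35
R6=13*35=455
R6=455|35=487
CMP R6, 15  (cmp 487,15)
JNZ L1: taken
R6=487*35=17045
halt.

17045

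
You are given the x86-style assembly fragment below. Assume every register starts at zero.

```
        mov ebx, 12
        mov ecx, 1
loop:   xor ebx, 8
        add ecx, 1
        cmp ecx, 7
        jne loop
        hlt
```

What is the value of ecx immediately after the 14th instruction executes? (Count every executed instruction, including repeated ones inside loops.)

4

after mov ebx, 12: ebx=12
after mov ecx, 1: ecx=1
after xor ebx, 8: ebx=12^8=4
after add ecx, 1: ecx=1+1=2
cmp ecx, 7  (cmp 2,7)
jne loop: taken
after xor ebx, 8: ebx=4^8=12
after add ecx, 1: ecx=2+1=3
cmp ecx, 7  (cmp 3,7)
jne loop: taken
after xor ebx, 8: ebx=12^8=4
after add ecx, 1: ecx=3+1=4
cmp ecx, 7  (cmp 4,7)
jne loop: taken
After step 14: ecx = 4.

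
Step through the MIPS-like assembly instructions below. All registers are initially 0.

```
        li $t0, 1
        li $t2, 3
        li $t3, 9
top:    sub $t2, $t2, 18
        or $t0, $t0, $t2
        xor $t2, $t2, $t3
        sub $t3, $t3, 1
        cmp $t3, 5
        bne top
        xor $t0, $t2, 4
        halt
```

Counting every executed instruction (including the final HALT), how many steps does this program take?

29

after li $t0, 1: $t0=1
after li $t2, 3: $t2=3
after li $t3, 9: $t3=9
after sub $t2, $t2, 18: $t2=3-18=-15
after or $t0, $t0, $t2: $t0=1|(-15)=-15
after xor $t2, $t2, $t3: $t2=(-15)^9=-8
after sub $t3, $t3, 1: $t3=9-1=8
cmp $t3, 5  (cmp 8,5)
bne top: taken
after sub $t2, $t2, 18: $t2=(-8)-18=-26
after or $t0, $t0, $t2: $t0=(-15)|(-26)=-9
after xor $t2, $t2, $t3: $t2=(-26)^8=-18
after sub $t3, $t3, 1: $t3=8-1=7
cmp $t3, 5  (cmp 7,5)
bne top: taken
after sub $t2, $t2, 18: $t2=(-18)-18=-36
after or $t0, $t0, $t2: $t0=(-9)|(-36)=-1
after xor $t2, $t2, $t3: $t2=(-36)^7=-37
after sub $t3, $t3, 1: $t3=7-1=6
cmp $t3, 5  (cmp 6,5)
bne top: taken
after sub $t2, $t2, 18: $t2=(-37)-18=-55
after or $t0, $t0, $t2: $t0=(-1)|(-55)=-1
after xor $t2, $t2, $t3: $t2=(-55)^6=-49
after sub $t3, $t3, 1: $t3=6-1=5
cmp $t3, 5  (cmp 5,5)
bne top: not taken
after xor $t0, $t2, 4: $t0=(-49)^4=-53
halt.
Total executed instructions: 29.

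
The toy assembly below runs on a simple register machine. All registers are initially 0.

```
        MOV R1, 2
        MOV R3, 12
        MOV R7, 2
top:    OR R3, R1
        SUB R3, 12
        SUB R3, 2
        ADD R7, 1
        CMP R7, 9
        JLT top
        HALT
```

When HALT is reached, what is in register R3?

-72

MOV R1, 2 → R1=2
MOV R3, 12 → R3=12
MOV R7, 2 → R7=2
OR R3, R1 → R3=12|2=14
SUB R3, 12 → R3=14-12=2
SUB R3, 2 → R3=2-2=0
ADD R7, 1 → R7=2+1=3
CMP R7, 9  (cmp 3,9)
JLT top: taken
OR R3, R1 → R3=0|2=2
SUB R3, 12 → R3=2-12=-10
SUB R3, 2 → R3=(-10)-2=-12
ADD R7, 1 → R7=3+1=4
CMP R7, 9  (cmp 4,9)
JLT top: taken
OR R3, R1 → R3=(-12)|2=-10
SUB R3, 12 → R3=(-10)-12=-22
SUB R3, 2 → R3=(-22)-2=-24
ADD R7, 1 → R7=4+1=5
CMP R7, 9  (cmp 5,9)
JLT top: taken
OR R3, R1 → R3=(-24)|2=-22
SUB R3, 12 → R3=(-22)-12=-34
SUB R3, 2 → R3=(-34)-2=-36
ADD R7, 1 → R7=5+1=6
CMP R7, 9  (cmp 6,9)
JLT top: taken
OR R3, R1 → R3=(-36)|2=-34
SUB R3, 12 → R3=(-34)-12=-46
SUB R3, 2 → R3=(-46)-2=-48
ADD R7, 1 → R7=6+1=7
CMP R7, 9  (cmp 7,9)
JLT top: taken
OR R3, R1 → R3=(-48)|2=-46
SUB R3, 12 → R3=(-46)-12=-58
SUB R3, 2 → R3=(-58)-2=-60
ADD R7, 1 → R7=7+1=8
CMP R7, 9  (cmp 8,9)
JLT top: taken
OR R3, R1 → R3=(-60)|2=-58
SUB R3, 12 → R3=(-58)-12=-70
SUB R3, 2 → R3=(-70)-2=-72
ADD R7, 1 → R7=8+1=9
CMP R7, 9  (cmp 9,9)
JLT top: not taken
halt.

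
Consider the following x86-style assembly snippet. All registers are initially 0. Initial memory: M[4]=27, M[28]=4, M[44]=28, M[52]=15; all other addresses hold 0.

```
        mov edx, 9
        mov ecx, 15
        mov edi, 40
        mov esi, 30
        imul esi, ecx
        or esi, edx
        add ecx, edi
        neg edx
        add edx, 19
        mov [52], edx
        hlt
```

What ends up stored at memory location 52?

after mov edx, 9: edx=9
after mov ecx, 15: ecx=15
after mov edi, 40: edi=40
after mov esi, 30: esi=30
after imul esi, ecx: esi=30*15=450
after or esi, edx: esi=450|9=459
after add ecx, edi: ecx=15+40=55
after neg edx: edx=-(9)=-9
after add edx, 19: edx=(-9)+19=10
mov [52], edx → M[52]=10
halt.

10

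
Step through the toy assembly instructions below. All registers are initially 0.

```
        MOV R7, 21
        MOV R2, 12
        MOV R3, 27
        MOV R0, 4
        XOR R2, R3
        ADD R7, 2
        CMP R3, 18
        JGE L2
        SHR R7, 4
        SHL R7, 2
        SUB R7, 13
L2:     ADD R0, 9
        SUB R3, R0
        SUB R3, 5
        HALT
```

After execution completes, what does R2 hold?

23

R7=21
R2=12
R3=27
R0=4
R2=12^27=23
R7=21+2=23
CMP R3, 18  (cmp 27,18)
JGE L2: taken
R0=4+9=13
R3=27-13=14
R3=14-5=9
halt.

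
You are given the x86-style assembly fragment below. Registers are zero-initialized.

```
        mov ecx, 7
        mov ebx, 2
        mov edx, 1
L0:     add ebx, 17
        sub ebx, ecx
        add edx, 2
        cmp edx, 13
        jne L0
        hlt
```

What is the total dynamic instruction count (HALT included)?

mov ecx, 7 → ecx=7
mov ebx, 2 → ebx=2
mov edx, 1 → edx=1
add ebx, 17 → ebx=2+17=19
sub ebx, ecx → ebx=19-7=12
add edx, 2 → edx=1+2=3
cmp edx, 13  (cmp 3,13)
jne L0: taken
add ebx, 17 → ebx=12+17=29
sub ebx, ecx → ebx=29-7=22
add edx, 2 → edx=3+2=5
cmp edx, 13  (cmp 5,13)
jne L0: taken
add ebx, 17 → ebx=22+17=39
sub ebx, ecx → ebx=39-7=32
add edx, 2 → edx=5+2=7
cmp edx, 13  (cmp 7,13)
jne L0: taken
add ebx, 17 → ebx=32+17=49
sub ebx, ecx → ebx=49-7=42
add edx, 2 → edx=7+2=9
cmp edx, 13  (cmp 9,13)
jne L0: taken
add ebx, 17 → ebx=42+17=59
sub ebx, ecx → ebx=59-7=52
add edx, 2 → edx=9+2=11
cmp edx, 13  (cmp 11,13)
jne L0: taken
add ebx, 17 → ebx=52+17=69
sub ebx, ecx → ebx=69-7=62
add edx, 2 → edx=11+2=13
cmp edx, 13  (cmp 13,13)
jne L0: not taken
halt.
Total executed instructions: 34.

34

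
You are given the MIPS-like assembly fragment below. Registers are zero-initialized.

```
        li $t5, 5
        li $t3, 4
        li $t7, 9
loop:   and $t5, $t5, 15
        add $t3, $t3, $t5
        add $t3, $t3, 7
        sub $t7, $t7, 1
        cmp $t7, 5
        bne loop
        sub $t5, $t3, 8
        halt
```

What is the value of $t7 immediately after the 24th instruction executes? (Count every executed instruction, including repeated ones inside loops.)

6

li $t5, 5 → $t5=5
li $t3, 4 → $t3=4
li $t7, 9 → $t7=9
and $t5, $t5, 15 → $t5=5&15=5
add $t3, $t3, $t5 → $t3=4+5=9
add $t3, $t3, 7 → $t3=9+7=16
sub $t7, $t7, 1 → $t7=9-1=8
cmp $t7, 5  (cmp 8,5)
bne loop: taken
and $t5, $t5, 15 → $t5=5&15=5
add $t3, $t3, $t5 → $t3=16+5=21
add $t3, $t3, 7 → $t3=21+7=28
sub $t7, $t7, 1 → $t7=8-1=7
cmp $t7, 5  (cmp 7,5)
bne loop: taken
and $t5, $t5, 15 → $t5=5&15=5
add $t3, $t3, $t5 → $t3=28+5=33
add $t3, $t3, 7 → $t3=33+7=40
sub $t7, $t7, 1 → $t7=7-1=6
cmp $t7, 5  (cmp 6,5)
bne loop: taken
and $t5, $t5, 15 → $t5=5&15=5
add $t3, $t3, $t5 → $t3=40+5=45
add $t3, $t3, 7 → $t3=45+7=52
After step 24: $t7 = 6.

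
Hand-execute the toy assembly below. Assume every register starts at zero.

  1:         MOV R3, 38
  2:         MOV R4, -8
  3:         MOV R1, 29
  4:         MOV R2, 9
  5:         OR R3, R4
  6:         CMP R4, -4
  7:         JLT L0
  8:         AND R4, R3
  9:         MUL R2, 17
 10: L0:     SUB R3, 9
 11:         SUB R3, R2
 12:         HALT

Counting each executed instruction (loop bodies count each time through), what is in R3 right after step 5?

-2

after MOV R3, 38: R3=38
after MOV R4, -8: R4=-8
after MOV R1, 29: R1=29
after MOV R2, 9: R2=9
after OR R3, R4: R3=38|(-8)=-2
After step 5: R3 = -2.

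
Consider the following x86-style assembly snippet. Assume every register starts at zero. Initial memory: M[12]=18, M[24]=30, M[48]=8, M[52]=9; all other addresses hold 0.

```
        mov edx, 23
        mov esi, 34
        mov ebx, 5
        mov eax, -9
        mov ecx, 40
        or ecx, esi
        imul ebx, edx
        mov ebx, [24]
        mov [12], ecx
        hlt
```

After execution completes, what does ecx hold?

mov edx, 23 → edx=23
mov esi, 34 → esi=34
mov ebx, 5 → ebx=5
mov eax, -9 → eax=-9
mov ecx, 40 → ecx=40
or ecx, esi → ecx=40|34=42
imul ebx, edx → ebx=5*23=115
mov ebx, [24] → ebx=M[24]=30
mov [12], ecx → M[12]=42
halt.

42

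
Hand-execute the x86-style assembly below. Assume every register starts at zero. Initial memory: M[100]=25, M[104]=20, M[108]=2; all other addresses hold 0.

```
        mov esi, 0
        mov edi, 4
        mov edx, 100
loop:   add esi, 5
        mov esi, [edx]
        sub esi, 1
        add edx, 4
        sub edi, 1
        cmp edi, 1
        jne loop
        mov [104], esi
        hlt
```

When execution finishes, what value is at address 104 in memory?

after mov esi, 0: esi=0
after mov edi, 4: edi=4
after mov edx, 100: edx=100
after add esi, 5: esi=0+5=5
after mov esi, [edx]: esi=M[100]=25
after sub esi, 1: esi=25-1=24
after add edx, 4: edx=100+4=104
after sub edi, 1: edi=4-1=3
cmp edi, 1  (cmp 3,1)
jne loop: taken
after add esi, 5: esi=24+5=29
after mov esi, [edx]: esi=M[104]=20
after sub esi, 1: esi=20-1=19
after add edx, 4: edx=104+4=108
after sub edi, 1: edi=3-1=2
cmp edi, 1  (cmp 2,1)
jne loop: taken
after add esi, 5: esi=19+5=24
after mov esi, [edx]: esi=M[108]=2
after sub esi, 1: esi=2-1=1
after add edx, 4: edx=108+4=112
after sub edi, 1: edi=2-1=1
cmp edi, 1  (cmp 1,1)
jne loop: not taken
mov [104], esi → M[104]=1
halt.

1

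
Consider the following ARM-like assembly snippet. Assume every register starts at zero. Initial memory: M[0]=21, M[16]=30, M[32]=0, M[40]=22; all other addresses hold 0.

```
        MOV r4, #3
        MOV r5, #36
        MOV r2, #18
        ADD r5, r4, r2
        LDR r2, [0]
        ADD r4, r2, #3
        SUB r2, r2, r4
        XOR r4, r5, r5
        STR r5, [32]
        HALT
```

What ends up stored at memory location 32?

21

r4=3
r5=36
r2=18
r5=3+18=21
r2=M[0]=21
r4=21+3=24
r2=21-24=-3
r4=21^21=0
STR r5, [32] → M[32]=21
halt.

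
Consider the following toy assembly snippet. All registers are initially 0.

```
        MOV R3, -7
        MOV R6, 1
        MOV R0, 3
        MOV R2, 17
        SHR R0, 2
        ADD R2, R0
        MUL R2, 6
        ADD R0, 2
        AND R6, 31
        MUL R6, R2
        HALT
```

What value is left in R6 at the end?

R3=-7
R6=1
R0=3
R2=17
R0=3>>2=0
R2=17+0=17
R2=17*6=102
R0=0+2=2
R6=1&31=1
R6=1*102=102
halt.

102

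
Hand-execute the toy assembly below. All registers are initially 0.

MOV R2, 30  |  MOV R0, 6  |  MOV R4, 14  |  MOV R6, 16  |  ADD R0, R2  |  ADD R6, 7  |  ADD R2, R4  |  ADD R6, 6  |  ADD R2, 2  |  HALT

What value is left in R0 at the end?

after MOV R2, 30: R2=30
after MOV R0, 6: R0=6
after MOV R4, 14: R4=14
after MOV R6, 16: R6=16
after ADD R0, R2: R0=6+30=36
after ADD R6, 7: R6=16+7=23
after ADD R2, R4: R2=30+14=44
after ADD R6, 6: R6=23+6=29
after ADD R2, 2: R2=44+2=46
halt.

36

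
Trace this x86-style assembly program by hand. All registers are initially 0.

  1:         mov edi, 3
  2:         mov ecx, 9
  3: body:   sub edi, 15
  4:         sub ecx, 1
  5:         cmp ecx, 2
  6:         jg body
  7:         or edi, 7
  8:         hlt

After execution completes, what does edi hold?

edi=3
ecx=9
edi=3-15=-12
ecx=9-1=8
cmp ecx, 2  (cmp 8,2)
jg body: taken
edi=(-12)-15=-27
ecx=8-1=7
cmp ecx, 2  (cmp 7,2)
jg body: taken
edi=(-27)-15=-42
ecx=7-1=6
cmp ecx, 2  (cmp 6,2)
jg body: taken
edi=(-42)-15=-57
ecx=6-1=5
cmp ecx, 2  (cmp 5,2)
jg body: taken
edi=(-57)-15=-72
ecx=5-1=4
cmp ecx, 2  (cmp 4,2)
jg body: taken
edi=(-72)-15=-87
ecx=4-1=3
cmp ecx, 2  (cmp 3,2)
jg body: taken
edi=(-87)-15=-102
ecx=3-1=2
cmp ecx, 2  (cmp 2,2)
jg body: not taken
edi=(-102)|7=-97
halt.

-97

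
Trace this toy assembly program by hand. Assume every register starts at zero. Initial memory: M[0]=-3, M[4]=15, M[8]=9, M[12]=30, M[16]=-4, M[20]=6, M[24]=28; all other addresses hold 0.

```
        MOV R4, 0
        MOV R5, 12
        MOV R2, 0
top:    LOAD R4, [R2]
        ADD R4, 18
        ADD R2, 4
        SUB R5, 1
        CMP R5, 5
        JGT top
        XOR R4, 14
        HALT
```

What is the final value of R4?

R4=0
R5=12
R2=0
R4=M[0]=-3
R4=(-3)+18=15
R2=0+4=4
R5=12-1=11
CMP R5, 5  (cmp 11,5)
JGT top: taken
R4=M[4]=15
R4=15+18=33
R2=4+4=8
R5=11-1=10
CMP R5, 5  (cmp 10,5)
JGT top: taken
R4=M[8]=9
R4=9+18=27
R2=8+4=12
R5=10-1=9
CMP R5, 5  (cmp 9,5)
JGT top: taken
R4=M[12]=30
R4=30+18=48
R2=12+4=16
R5=9-1=8
CMP R5, 5  (cmp 8,5)
JGT top: taken
R4=M[16]=-4
R4=(-4)+18=14
R2=16+4=20
R5=8-1=7
CMP R5, 5  (cmp 7,5)
JGT top: taken
R4=M[20]=6
R4=6+18=24
R2=20+4=24
R5=7-1=6
CMP R5, 5  (cmp 6,5)
JGT top: taken
R4=M[24]=28
R4=28+18=46
R2=24+4=28
R5=6-1=5
CMP R5, 5  (cmp 5,5)
JGT top: not taken
R4=46^14=32
halt.

32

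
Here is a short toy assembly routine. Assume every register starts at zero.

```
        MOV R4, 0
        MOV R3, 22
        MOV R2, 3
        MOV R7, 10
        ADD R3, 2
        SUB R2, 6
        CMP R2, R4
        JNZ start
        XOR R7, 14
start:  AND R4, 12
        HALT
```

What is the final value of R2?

-3

MOV R4, 0 → R4=0
MOV R3, 22 → R3=22
MOV R2, 3 → R2=3
MOV R7, 10 → R7=10
ADD R3, 2 → R3=22+2=24
SUB R2, 6 → R2=3-6=-3
CMP R2, R4  (cmp -3,0)
JNZ start: taken
AND R4, 12 → R4=0&12=0
halt.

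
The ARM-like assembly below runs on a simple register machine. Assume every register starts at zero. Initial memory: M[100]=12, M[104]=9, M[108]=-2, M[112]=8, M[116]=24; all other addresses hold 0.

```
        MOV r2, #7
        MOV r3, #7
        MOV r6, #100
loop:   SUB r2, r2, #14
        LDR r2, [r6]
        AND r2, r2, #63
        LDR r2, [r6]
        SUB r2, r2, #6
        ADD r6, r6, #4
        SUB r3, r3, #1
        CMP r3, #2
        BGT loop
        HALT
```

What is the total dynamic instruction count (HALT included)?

MOV r2, #7 → r2=7
MOV r3, #7 → r3=7
MOV r6, #100 → r6=100
SUB r2, r2, #14 → r2=7-14=-7
LDR r2, [r6] → r2=M[100]=12
AND r2, r2, #63 → r2=12&63=12
LDR r2, [r6] → r2=M[100]=12
SUB r2, r2, #6 → r2=12-6=6
ADD r6, r6, #4 → r6=100+4=104
SUB r3, r3, #1 → r3=7-1=6
CMP r3, #2  (cmp 6,2)
BGT loop: taken
SUB r2, r2, #14 → r2=6-14=-8
LDR r2, [r6] → r2=M[104]=9
AND r2, r2, #63 → r2=9&63=9
LDR r2, [r6] → r2=M[104]=9
SUB r2, r2, #6 → r2=9-6=3
ADD r6, r6, #4 → r6=104+4=108
SUB r3, r3, #1 → r3=6-1=5
CMP r3, #2  (cmp 5,2)
BGT loop: taken
SUB r2, r2, #14 → r2=3-14=-11
LDR r2, [r6] → r2=M[108]=-2
AND r2, r2, #63 → r2=(-2)&63=62
LDR r2, [r6] → r2=M[108]=-2
SUB r2, r2, #6 → r2=(-2)-6=-8
ADD r6, r6, #4 → r6=108+4=112
SUB r3, r3, #1 → r3=5-1=4
CMP r3, #2  (cmp 4,2)
BGT loop: taken
SUB r2, r2, #14 → r2=(-8)-14=-22
LDR r2, [r6] → r2=M[112]=8
AND r2, r2, #63 → r2=8&63=8
LDR r2, [r6] → r2=M[112]=8
SUB r2, r2, #6 → r2=8-6=2
ADD r6, r6, #4 → r6=112+4=116
SUB r3, r3, #1 → r3=4-1=3
CMP r3, #2  (cmp 3,2)
BGT loop: taken
SUB r2, r2, #14 → r2=2-14=-12
LDR r2, [r6] → r2=M[116]=24
AND r2, r2, #63 → r2=24&63=24
LDR r2, [r6] → r2=M[116]=24
SUB r2, r2, #6 → r2=24-6=18
ADD r6, r6, #4 → r6=116+4=120
SUB r3, r3, #1 → r3=3-1=2
CMP r3, #2  (cmp 2,2)
BGT loop: not taken
halt.
Total executed instructions: 49.

49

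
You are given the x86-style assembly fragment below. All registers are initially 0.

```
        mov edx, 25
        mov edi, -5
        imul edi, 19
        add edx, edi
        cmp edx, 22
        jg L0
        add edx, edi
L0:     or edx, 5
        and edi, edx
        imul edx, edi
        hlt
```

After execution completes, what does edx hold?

after mov edx, 25: edx=25
after mov edi, -5: edi=-5
after imul edi, 19: edi=(-5)*19=-95
after add edx, edi: edx=25+(-95)=-70
cmp edx, 22  (cmp -70,22)
jg L0: not taken
after add edx, edi: edx=(-70)+(-95)=-165
after or edx, 5: edx=(-165)|5=-161
after and edi, edx: edi=(-95)&(-161)=-255
after imul edx, edi: edx=(-161)*(-255)=41055
halt.

41055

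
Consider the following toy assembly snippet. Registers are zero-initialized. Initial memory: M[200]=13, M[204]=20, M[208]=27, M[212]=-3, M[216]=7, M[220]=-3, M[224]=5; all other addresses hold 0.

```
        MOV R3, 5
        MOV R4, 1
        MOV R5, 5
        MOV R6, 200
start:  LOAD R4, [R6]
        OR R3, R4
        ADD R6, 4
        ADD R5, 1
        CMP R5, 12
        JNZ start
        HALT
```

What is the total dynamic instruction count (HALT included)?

47

after MOV R3, 5: R3=5
after MOV R4, 1: R4=1
after MOV R5, 5: R5=5
after MOV R6, 200: R6=200
after LOAD R4, [R6]: R4=M[200]=13
after OR R3, R4: R3=5|13=13
after ADD R6, 4: R6=200+4=204
after ADD R5, 1: R5=5+1=6
CMP R5, 12  (cmp 6,12)
JNZ start: taken
after LOAD R4, [R6]: R4=M[204]=20
after OR R3, R4: R3=13|20=29
after ADD R6, 4: R6=204+4=208
after ADD R5, 1: R5=6+1=7
CMP R5, 12  (cmp 7,12)
JNZ start: taken
after LOAD R4, [R6]: R4=M[208]=27
after OR R3, R4: R3=29|27=31
after ADD R6, 4: R6=208+4=212
after ADD R5, 1: R5=7+1=8
CMP R5, 12  (cmp 8,12)
JNZ start: taken
after LOAD R4, [R6]: R4=M[212]=-3
after OR R3, R4: R3=31|(-3)=-1
after ADD R6, 4: R6=212+4=216
after ADD R5, 1: R5=8+1=9
CMP R5, 12  (cmp 9,12)
JNZ start: taken
after LOAD R4, [R6]: R4=M[216]=7
after OR R3, R4: R3=(-1)|7=-1
after ADD R6, 4: R6=216+4=220
after ADD R5, 1: R5=9+1=10
CMP R5, 12  (cmp 10,12)
JNZ start: taken
after LOAD R4, [R6]: R4=M[220]=-3
after OR R3, R4: R3=(-1)|(-3)=-1
after ADD R6, 4: R6=220+4=224
after ADD R5, 1: R5=10+1=11
CMP R5, 12  (cmp 11,12)
JNZ start: taken
after LOAD R4, [R6]: R4=M[224]=5
after OR R3, R4: R3=(-1)|5=-1
after ADD R6, 4: R6=224+4=228
after ADD R5, 1: R5=11+1=12
CMP R5, 12  (cmp 12,12)
JNZ start: not taken
halt.
Total executed instructions: 47.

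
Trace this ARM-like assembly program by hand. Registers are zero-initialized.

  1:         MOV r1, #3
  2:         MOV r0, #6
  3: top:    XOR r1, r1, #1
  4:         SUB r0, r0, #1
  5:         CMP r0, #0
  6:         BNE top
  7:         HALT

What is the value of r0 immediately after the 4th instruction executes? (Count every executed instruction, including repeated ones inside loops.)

5

r1=3
r0=6
r1=3^1=2
r0=6-1=5
After step 4: r0 = 5.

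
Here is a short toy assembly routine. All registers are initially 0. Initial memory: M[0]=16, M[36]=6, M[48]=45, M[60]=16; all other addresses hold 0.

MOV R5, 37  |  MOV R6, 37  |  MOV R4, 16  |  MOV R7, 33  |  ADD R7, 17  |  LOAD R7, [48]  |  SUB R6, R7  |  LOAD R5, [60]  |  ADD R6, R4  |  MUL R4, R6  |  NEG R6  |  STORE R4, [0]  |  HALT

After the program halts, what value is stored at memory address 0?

after MOV R5, 37: R5=37
after MOV R6, 37: R6=37
after MOV R4, 16: R4=16
after MOV R7, 33: R7=33
after ADD R7, 17: R7=33+17=50
after LOAD R7, [48]: R7=M[48]=45
after SUB R6, R7: R6=37-45=-8
after LOAD R5, [60]: R5=M[60]=16
after ADD R6, R4: R6=(-8)+16=8
after MUL R4, R6: R4=16*8=128
after NEG R6: R6=-(8)=-8
STORE R4, [0] → M[0]=128
halt.

128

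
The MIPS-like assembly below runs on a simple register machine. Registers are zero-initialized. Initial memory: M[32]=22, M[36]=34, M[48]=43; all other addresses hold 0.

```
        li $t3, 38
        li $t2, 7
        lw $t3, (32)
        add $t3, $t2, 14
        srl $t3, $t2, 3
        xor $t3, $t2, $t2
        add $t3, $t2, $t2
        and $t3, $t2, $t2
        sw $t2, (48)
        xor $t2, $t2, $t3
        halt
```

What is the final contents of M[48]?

7

after li $t3, 38: $t3=38
after li $t2, 7: $t2=7
after lw $t3, (32): $t3=M[32]=22
after add $t3, $t2, 14: $t3=7+14=21
after srl $t3, $t2, 3: $t3=7>>3=0
after xor $t3, $t2, $t2: $t3=7^7=0
after add $t3, $t2, $t2: $t3=7+7=14
after and $t3, $t2, $t2: $t3=7&7=7
sw $t2, (48) → M[48]=7
after xor $t2, $t2, $t3: $t2=7^7=0
halt.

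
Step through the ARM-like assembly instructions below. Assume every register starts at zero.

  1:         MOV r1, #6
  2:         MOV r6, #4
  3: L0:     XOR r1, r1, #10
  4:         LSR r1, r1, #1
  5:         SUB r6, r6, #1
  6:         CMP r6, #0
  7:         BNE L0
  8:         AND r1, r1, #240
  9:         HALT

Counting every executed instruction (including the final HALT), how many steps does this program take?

24

MOV r1, #6 → r1=6
MOV r6, #4 → r6=4
XOR r1, r1, #10 → r1=6^10=12
LSR r1, r1, #1 → r1=12>>1=6
SUB r6, r6, #1 → r6=4-1=3
CMP r6, #0  (cmp 3,0)
BNE L0: taken
XOR r1, r1, #10 → r1=6^10=12
LSR r1, r1, #1 → r1=12>>1=6
SUB r6, r6, #1 → r6=3-1=2
CMP r6, #0  (cmp 2,0)
BNE L0: taken
XOR r1, r1, #10 → r1=6^10=12
LSR r1, r1, #1 → r1=12>>1=6
SUB r6, r6, #1 → r6=2-1=1
CMP r6, #0  (cmp 1,0)
BNE L0: taken
XOR r1, r1, #10 → r1=6^10=12
LSR r1, r1, #1 → r1=12>>1=6
SUB r6, r6, #1 → r6=1-1=0
CMP r6, #0  (cmp 0,0)
BNE L0: not taken
AND r1, r1, #240 → r1=6&240=0
halt.
Total executed instructions: 24.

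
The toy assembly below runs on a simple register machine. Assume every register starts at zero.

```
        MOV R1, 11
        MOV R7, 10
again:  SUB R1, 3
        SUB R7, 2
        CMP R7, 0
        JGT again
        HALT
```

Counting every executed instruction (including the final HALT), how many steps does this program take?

MOV R1, 11 → R1=11
MOV R7, 10 → R7=10
SUB R1, 3 → R1=11-3=8
SUB R7, 2 → R7=10-2=8
CMP R7, 0  (cmp 8,0)
JGT again: taken
SUB R1, 3 → R1=8-3=5
SUB R7, 2 → R7=8-2=6
CMP R7, 0  (cmp 6,0)
JGT again: taken
SUB R1, 3 → R1=5-3=2
SUB R7, 2 → R7=6-2=4
CMP R7, 0  (cmp 4,0)
JGT again: taken
SUB R1, 3 → R1=2-3=-1
SUB R7, 2 → R7=4-2=2
CMP R7, 0  (cmp 2,0)
JGT again: taken
SUB R1, 3 → R1=(-1)-3=-4
SUB R7, 2 → R7=2-2=0
CMP R7, 0  (cmp 0,0)
JGT again: not taken
halt.
Total executed instructions: 23.

23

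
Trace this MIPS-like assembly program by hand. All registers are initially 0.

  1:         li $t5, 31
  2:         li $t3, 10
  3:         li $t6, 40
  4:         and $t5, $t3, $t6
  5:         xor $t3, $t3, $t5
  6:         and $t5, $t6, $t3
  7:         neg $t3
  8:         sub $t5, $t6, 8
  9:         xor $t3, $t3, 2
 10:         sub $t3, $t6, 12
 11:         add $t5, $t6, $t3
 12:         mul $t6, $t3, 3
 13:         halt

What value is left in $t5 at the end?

li $t5, 31 → $t5=31
li $t3, 10 → $t3=10
li $t6, 40 → $t6=40
and $t5, $t3, $t6 → $t5=10&40=8
xor $t3, $t3, $t5 → $t3=10^8=2
and $t5, $t6, $t3 → $t5=40&2=0
neg $t3 → $t3=-(2)=-2
sub $t5, $t6, 8 → $t5=40-8=32
xor $t3, $t3, 2 → $t3=(-2)^2=-4
sub $t3, $t6, 12 → $t3=40-12=28
add $t5, $t6, $t3 → $t5=40+28=68
mul $t6, $t3, 3 → $t6=28*3=84
halt.

68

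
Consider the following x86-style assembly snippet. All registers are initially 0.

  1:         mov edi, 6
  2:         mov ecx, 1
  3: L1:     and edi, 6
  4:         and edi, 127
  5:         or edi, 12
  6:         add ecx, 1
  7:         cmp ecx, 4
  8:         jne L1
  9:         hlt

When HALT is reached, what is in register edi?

14

edi=6
ecx=1
edi=6&6=6
edi=6&127=6
edi=6|12=14
ecx=1+1=2
cmp ecx, 4  (cmp 2,4)
jne L1: taken
edi=14&6=6
edi=6&127=6
edi=6|12=14
ecx=2+1=3
cmp ecx, 4  (cmp 3,4)
jne L1: taken
edi=14&6=6
edi=6&127=6
edi=6|12=14
ecx=3+1=4
cmp ecx, 4  (cmp 4,4)
jne L1: not taken
halt.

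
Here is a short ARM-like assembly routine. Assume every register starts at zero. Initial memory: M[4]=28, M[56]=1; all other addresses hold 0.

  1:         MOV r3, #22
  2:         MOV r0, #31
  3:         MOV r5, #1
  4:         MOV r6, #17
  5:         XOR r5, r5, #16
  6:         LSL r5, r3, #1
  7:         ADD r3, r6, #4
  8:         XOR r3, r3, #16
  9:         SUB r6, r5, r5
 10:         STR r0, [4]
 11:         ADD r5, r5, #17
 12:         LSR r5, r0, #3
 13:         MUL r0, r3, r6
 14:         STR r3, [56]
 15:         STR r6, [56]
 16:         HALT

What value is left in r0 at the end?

0

after MOV r3, #22: r3=22
after MOV r0, #31: r0=31
after MOV r5, #1: r5=1
after MOV r6, #17: r6=17
after XOR r5, r5, #16: r5=1^16=17
after LSL r5, r3, #1: r5=22<<1=44
after ADD r3, r6, #4: r3=17+4=21
after XOR r3, r3, #16: r3=21^16=5
after SUB r6, r5, r5: r6=44-44=0
STR r0, [4] → M[4]=31
after ADD r5, r5, #17: r5=44+17=61
after LSR r5, r0, #3: r5=31>>3=3
after MUL r0, r3, r6: r0=5*0=0
STR r3, [56] → M[56]=5
STR r6, [56] → M[56]=0
halt.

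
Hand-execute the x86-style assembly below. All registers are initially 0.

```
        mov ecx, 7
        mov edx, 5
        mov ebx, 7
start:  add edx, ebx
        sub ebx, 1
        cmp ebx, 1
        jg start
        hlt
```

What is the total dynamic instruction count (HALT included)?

28

mov ecx, 7 → ecx=7
mov edx, 5 → edx=5
mov ebx, 7 → ebx=7
add edx, ebx → edx=5+7=12
sub ebx, 1 → ebx=7-1=6
cmp ebx, 1  (cmp 6,1)
jg start: taken
add edx, ebx → edx=12+6=18
sub ebx, 1 → ebx=6-1=5
cmp ebx, 1  (cmp 5,1)
jg start: taken
add edx, ebx → edx=18+5=23
sub ebx, 1 → ebx=5-1=4
cmp ebx, 1  (cmp 4,1)
jg start: taken
add edx, ebx → edx=23+4=27
sub ebx, 1 → ebx=4-1=3
cmp ebx, 1  (cmp 3,1)
jg start: taken
add edx, ebx → edx=27+3=30
sub ebx, 1 → ebx=3-1=2
cmp ebx, 1  (cmp 2,1)
jg start: taken
add edx, ebx → edx=30+2=32
sub ebx, 1 → ebx=2-1=1
cmp ebx, 1  (cmp 1,1)
jg start: not taken
halt.
Total executed instructions: 28.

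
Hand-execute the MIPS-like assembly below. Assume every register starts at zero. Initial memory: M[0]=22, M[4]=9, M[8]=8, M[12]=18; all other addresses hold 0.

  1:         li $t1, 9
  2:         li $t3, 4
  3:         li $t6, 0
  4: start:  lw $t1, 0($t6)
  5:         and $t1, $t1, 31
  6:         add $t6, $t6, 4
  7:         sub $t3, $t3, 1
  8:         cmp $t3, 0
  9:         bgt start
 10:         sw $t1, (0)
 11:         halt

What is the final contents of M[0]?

$t1=9
$t3=4
$t6=0
$t1=M[0]=22
$t1=22&31=22
$t6=0+4=4
$t3=4-1=3
cmp $t3, 0  (cmp 3,0)
bgt start: taken
$t1=M[4]=9
$t1=9&31=9
$t6=4+4=8
$t3=3-1=2
cmp $t3, 0  (cmp 2,0)
bgt start: taken
$t1=M[8]=8
$t1=8&31=8
$t6=8+4=12
$t3=2-1=1
cmp $t3, 0  (cmp 1,0)
bgt start: taken
$t1=M[12]=18
$t1=18&31=18
$t6=12+4=16
$t3=1-1=0
cmp $t3, 0  (cmp 0,0)
bgt start: not taken
sw $t1, (0) → M[0]=18
halt.

18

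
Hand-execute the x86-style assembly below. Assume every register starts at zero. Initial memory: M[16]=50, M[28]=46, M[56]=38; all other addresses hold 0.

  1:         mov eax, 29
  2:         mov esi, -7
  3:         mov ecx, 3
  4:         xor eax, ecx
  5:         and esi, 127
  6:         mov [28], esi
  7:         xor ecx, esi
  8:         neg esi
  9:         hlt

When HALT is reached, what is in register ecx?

122

eax=29
esi=-7
ecx=3
eax=29^3=30
esi=(-7)&127=121
mov [28], esi → M[28]=121
ecx=3^121=122
esi=-(121)=-121
halt.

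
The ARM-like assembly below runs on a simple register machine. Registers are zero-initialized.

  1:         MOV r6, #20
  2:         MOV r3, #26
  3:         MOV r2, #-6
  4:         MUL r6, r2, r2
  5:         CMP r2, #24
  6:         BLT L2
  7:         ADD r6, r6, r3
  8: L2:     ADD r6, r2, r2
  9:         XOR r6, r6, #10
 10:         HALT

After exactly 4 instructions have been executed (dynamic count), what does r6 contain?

after MOV r6, #20: r6=20
after MOV r3, #26: r3=26
after MOV r2, #-6: r2=-6
after MUL r6, r2, r2: r6=(-6)*(-6)=36
After step 4: r6 = 36.

36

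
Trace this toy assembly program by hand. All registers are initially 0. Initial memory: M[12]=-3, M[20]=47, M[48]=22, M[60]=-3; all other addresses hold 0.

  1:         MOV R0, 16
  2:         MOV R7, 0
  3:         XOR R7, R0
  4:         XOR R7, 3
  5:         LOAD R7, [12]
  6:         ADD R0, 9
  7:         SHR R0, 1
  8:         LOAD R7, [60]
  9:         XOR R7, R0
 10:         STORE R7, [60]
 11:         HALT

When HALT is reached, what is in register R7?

-15

MOV R0, 16 → R0=16
MOV R7, 0 → R7=0
XOR R7, R0 → R7=0^16=16
XOR R7, 3 → R7=16^3=19
LOAD R7, [12] → R7=M[12]=-3
ADD R0, 9 → R0=16+9=25
SHR R0, 1 → R0=25>>1=12
LOAD R7, [60] → R7=M[60]=-3
XOR R7, R0 → R7=(-3)^12=-15
STORE R7, [60] → M[60]=-15
halt.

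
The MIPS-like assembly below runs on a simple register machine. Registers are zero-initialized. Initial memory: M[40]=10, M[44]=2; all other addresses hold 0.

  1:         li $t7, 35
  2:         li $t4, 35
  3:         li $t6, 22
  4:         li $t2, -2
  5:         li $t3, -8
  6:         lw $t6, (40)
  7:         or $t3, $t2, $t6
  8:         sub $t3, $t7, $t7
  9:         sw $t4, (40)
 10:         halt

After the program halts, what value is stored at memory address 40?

after li $t7, 35: $t7=35
after li $t4, 35: $t4=35
after li $t6, 22: $t6=22
after li $t2, -2: $t2=-2
after li $t3, -8: $t3=-8
after lw $t6, (40): $t6=M[40]=10
after or $t3, $t2, $t6: $t3=(-2)|10=-2
after sub $t3, $t7, $t7: $t3=35-35=0
sw $t4, (40) → M[40]=35
halt.

35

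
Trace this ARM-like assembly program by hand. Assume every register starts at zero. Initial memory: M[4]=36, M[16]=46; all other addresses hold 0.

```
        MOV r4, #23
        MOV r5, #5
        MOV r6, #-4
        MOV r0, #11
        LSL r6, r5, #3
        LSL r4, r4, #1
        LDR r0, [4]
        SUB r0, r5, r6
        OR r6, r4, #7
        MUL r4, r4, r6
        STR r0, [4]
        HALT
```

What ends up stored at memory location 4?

-35

r4=23
r5=5
r6=-4
r0=11
r6=5<<3=40
r4=23<<1=46
r0=M[4]=36
r0=5-40=-35
r6=46|7=47
r4=46*47=2162
STR r0, [4] → M[4]=-35
halt.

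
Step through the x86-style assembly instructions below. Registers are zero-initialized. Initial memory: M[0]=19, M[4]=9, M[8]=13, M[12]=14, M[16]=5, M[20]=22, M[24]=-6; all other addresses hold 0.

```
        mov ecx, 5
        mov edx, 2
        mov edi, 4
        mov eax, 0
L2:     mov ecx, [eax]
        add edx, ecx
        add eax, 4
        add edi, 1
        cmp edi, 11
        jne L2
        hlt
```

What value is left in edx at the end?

after mov ecx, 5: ecx=5
after mov edx, 2: edx=2
after mov edi, 4: edi=4
after mov eax, 0: eax=0
after mov ecx, [eax]: ecx=M[0]=19
after add edx, ecx: edx=2+19=21
after add eax, 4: eax=0+4=4
after add edi, 1: edi=4+1=5
cmp edi, 11  (cmp 5,11)
jne L2: taken
after mov ecx, [eax]: ecx=M[4]=9
after add edx, ecx: edx=21+9=30
after add eax, 4: eax=4+4=8
after add edi, 1: edi=5+1=6
cmp edi, 11  (cmp 6,11)
jne L2: taken
after mov ecx, [eax]: ecx=M[8]=13
after add edx, ecx: edx=30+13=43
after add eax, 4: eax=8+4=12
after add edi, 1: edi=6+1=7
cmp edi, 11  (cmp 7,11)
jne L2: taken
after mov ecx, [eax]: ecx=M[12]=14
after add edx, ecx: edx=43+14=57
after add eax, 4: eax=12+4=16
after add edi, 1: edi=7+1=8
cmp edi, 11  (cmp 8,11)
jne L2: taken
after mov ecx, [eax]: ecx=M[16]=5
after add edx, ecx: edx=57+5=62
after add eax, 4: eax=16+4=20
after add edi, 1: edi=8+1=9
cmp edi, 11  (cmp 9,11)
jne L2: taken
after mov ecx, [eax]: ecx=M[20]=22
after add edx, ecx: edx=62+22=84
after add eax, 4: eax=20+4=24
after add edi, 1: edi=9+1=10
cmp edi, 11  (cmp 10,11)
jne L2: taken
after mov ecx, [eax]: ecx=M[24]=-6
after add edx, ecx: edx=84+(-6)=78
after add eax, 4: eax=24+4=28
after add edi, 1: edi=10+1=11
cmp edi, 11  (cmp 11,11)
jne L2: not taken
halt.

78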